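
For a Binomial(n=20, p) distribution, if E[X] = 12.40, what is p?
p = 0.62

For a Binomial(n, p) distribution:
E[X] = n × p

Given n = 20 and E[X] = 12.40:
12.40 = 20 × p
p = 12.40 / 20 = 0.62

Verification: Binomial(20, 0.62) has E[X] = 12.40 ✓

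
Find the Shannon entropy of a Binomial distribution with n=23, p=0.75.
2.1439 nats

We have X ~ Binomial(n=23, p=0.75).

The Shannon entropy measures the uncertainty or information content of the distribution.

For a Binomial distribution with n=23, p=0.75:
H(X) = 2.1439 nats

(In bits, this would be 3.0930 bits.)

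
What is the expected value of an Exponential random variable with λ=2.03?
0.4926

We have X ~ Exponential(λ=2.03).

For an Exponential distribution with λ=2.03:
E[X] = 0.4926

This is the expected (average) value of X.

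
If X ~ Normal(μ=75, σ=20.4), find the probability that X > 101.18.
0.099688

We have X ~ Normal(μ=75, σ=20.4).

P(X > 101.18) = 1 - P(X ≤ 101.18)
                = 1 - F(101.18)
                = 1 - 0.900312
                = 0.099688

So there's approximately a 10.0% chance that X exceeds 101.18.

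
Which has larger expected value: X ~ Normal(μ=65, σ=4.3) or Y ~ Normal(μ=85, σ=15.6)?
Y has larger mean (85.0000 > 65.0000)

Compute the expected value for each distribution:

X ~ Normal(μ=65, σ=4.3):
E[X] = 65.0000

Y ~ Normal(μ=85, σ=15.6):
E[Y] = 85.0000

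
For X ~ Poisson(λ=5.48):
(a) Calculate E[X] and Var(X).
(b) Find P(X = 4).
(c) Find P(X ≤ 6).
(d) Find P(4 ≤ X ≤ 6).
(a) E[X] = 5.4800, Var(X) = 5.4800
(b) P(X = 4) = 0.156667
(c) P(X ≤ 6) = 0.689175
(d) P(4 ≤ X ≤ 6) = 0.485199

We have X ~ Poisson(λ=5.48).

(a) Moments:
E[X] = 5.4800
Var(X) = 5.4800
σ = √Var(X) = 2.3409

(b) Point probability using PMF:
P(X = 4) = 0.156667

(c) Cumulative probability using CDF:
P(X ≤ 6) = F(6) = 0.689175

(d) Range probability:
P(4 ≤ X ≤ 6) = P(X ≤ 6) - P(X ≤ 3)
                   = F(6) - F(3)
                   = 0.689175 - 0.203976
                   = 0.485199

This means approximately 48.5% of outcomes fall in the interval [4, 6].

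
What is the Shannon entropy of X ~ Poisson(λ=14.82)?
2.7611 nats

We have X ~ Poisson(λ=14.82).

The Shannon entropy measures the uncertainty or information content of the distribution.

For a Poisson distribution with λ=14.82:
H(X) = 2.7611 nats

(In bits, this would be 3.9834 bits.)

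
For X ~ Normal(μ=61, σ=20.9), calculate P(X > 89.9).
0.083367

We have X ~ Normal(μ=61, σ=20.9).

P(X > 89.9) = 1 - P(X ≤ 89.9)
                = 1 - F(89.9)
                = 1 - 0.916633
                = 0.083367

So there's approximately a 8.3% chance that X exceeds 89.9.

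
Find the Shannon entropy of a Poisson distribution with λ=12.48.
2.6740 nats

We have X ~ Poisson(λ=12.48).

The Shannon entropy measures the uncertainty or information content of the distribution.

For a Poisson distribution with λ=12.48:
H(X) = 2.6740 nats

(In bits, this would be 3.8578 bits.)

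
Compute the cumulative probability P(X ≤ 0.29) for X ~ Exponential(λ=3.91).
0.678224

We have X ~ Exponential(λ=3.91).

The CDF gives us P(X ≤ k).

Using the CDF:
P(X ≤ 0.29) = 0.678224

This means there's approximately a 67.8% chance that X is at most 0.29.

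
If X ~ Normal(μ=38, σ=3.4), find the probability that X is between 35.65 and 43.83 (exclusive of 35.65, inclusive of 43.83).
0.712073

We have X ~ Normal(μ=38, σ=3.4).

To find P(35.65 < X ≤ 43.83), we use:
P(35.65 < X ≤ 43.83) = P(X ≤ 43.83) - P(X ≤ 35.65)
                 = F(43.83) - F(35.65)
                 = 0.956800 - 0.244727
                 = 0.712073

So there's approximately a 71.2% chance that X falls in this range.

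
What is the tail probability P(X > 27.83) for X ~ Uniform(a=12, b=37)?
0.366800

We have X ~ Uniform(a=12, b=37).

P(X > 27.83) = 1 - P(X ≤ 27.83)
                = 1 - F(27.83)
                = 1 - 0.633200
                = 0.366800

So there's approximately a 36.7% chance that X exceeds 27.83.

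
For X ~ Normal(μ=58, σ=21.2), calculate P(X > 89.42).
0.069160

We have X ~ Normal(μ=58, σ=21.2).

P(X > 89.42) = 1 - P(X ≤ 89.42)
                = 1 - F(89.42)
                = 1 - 0.930840
                = 0.069160

So there's approximately a 6.9% chance that X exceeds 89.42.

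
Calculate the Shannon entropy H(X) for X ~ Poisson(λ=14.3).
2.7430 nats

We have X ~ Poisson(λ=14.3).

The Shannon entropy measures the uncertainty or information content of the distribution.

For a Poisson distribution with λ=14.3:
H(X) = 2.7430 nats

(In bits, this would be 3.9573 bits.)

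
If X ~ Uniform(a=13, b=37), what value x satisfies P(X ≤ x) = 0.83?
32.9200

We have X ~ Uniform(a=13, b=37).

We want to find x such that P(X ≤ x) = 0.83.

This is the 83rd percentile, which means 83% of values fall below this point.

Using the inverse CDF (quantile function):
x = F⁻¹(0.83) = 32.9200

Verification: P(X ≤ 32.9200) = 0.83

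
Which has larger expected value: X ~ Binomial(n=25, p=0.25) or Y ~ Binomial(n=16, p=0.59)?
Y has larger mean (9.4400 > 6.2500)

Compute the expected value for each distribution:

X ~ Binomial(n=25, p=0.25):
E[X] = 6.2500

Y ~ Binomial(n=16, p=0.59):
E[Y] = 9.4400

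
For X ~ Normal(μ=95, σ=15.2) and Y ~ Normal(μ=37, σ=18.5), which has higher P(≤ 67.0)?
Y has higher probability (P(Y ≤ 67.0) = 0.9476 > P(X ≤ 67.0) = 0.0327)

Compute P(≤ 67.0) for each distribution:

X ~ Normal(μ=95, σ=15.2):
P(X ≤ 67.0) = 0.0327

Y ~ Normal(μ=37, σ=18.5):
P(Y ≤ 67.0) = 0.9476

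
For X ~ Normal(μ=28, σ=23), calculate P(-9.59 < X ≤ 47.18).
0.746742

We have X ~ Normal(μ=28, σ=23).

To find P(-9.59 < X ≤ 47.18), we use:
P(-9.59 < X ≤ 47.18) = P(X ≤ 47.18) - P(X ≤ -9.59)
                 = F(47.18) - F(-9.59)
                 = 0.797835 - 0.051093
                 = 0.746742

So there's approximately a 74.7% chance that X falls in this range.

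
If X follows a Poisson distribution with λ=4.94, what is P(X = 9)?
0.034543

We have X ~ Poisson(λ=4.94).

For a Poisson distribution, the PMF gives us the probability of each outcome.

Using the PMF formula:
P(X = 9) = 0.034543

Rounded to 4 decimal places: 0.0345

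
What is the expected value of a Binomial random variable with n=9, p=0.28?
2.5200

We have X ~ Binomial(n=9, p=0.28).

For a Binomial distribution with n=9, p=0.28:
E[X] = 2.5200

This is the expected (average) value of X.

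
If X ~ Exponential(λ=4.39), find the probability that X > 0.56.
0.085572

We have X ~ Exponential(λ=4.39).

P(X > 0.56) = 1 - P(X ≤ 0.56)
                = 1 - F(0.56)
                = 1 - 0.914428
                = 0.085572

So there's approximately a 8.6% chance that X exceeds 0.56.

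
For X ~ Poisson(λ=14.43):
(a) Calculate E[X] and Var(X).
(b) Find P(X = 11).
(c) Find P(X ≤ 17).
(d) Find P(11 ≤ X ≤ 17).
(a) E[X] = 14.4300, Var(X) = 14.4300
(b) P(X = 11) = 0.076543
(c) P(X ≤ 17) = 0.795179
(d) P(11 ≤ X ≤ 17) = 0.646277

We have X ~ Poisson(λ=14.43).

(a) Moments:
E[X] = 14.4300
Var(X) = 14.4300
σ = √Var(X) = 3.7987

(b) Point probability using PMF:
P(X = 11) = 0.076543

(c) Cumulative probability using CDF:
P(X ≤ 17) = F(17) = 0.795179

(d) Range probability:
P(11 ≤ X ≤ 17) = P(X ≤ 17) - P(X ≤ 10)
                   = F(17) - F(10)
                   = 0.795179 - 0.148901
                   = 0.646277

This means approximately 64.6% of outcomes fall in the interval [11, 17].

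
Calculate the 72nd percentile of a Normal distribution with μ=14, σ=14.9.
22.6843

We have X ~ Normal(μ=14, σ=14.9).

We want to find x such that P(X ≤ x) = 0.72.

This is the 72nd percentile, which means 72% of values fall below this point.

Using the inverse CDF (quantile function):
x = F⁻¹(0.72) = 22.6843

Verification: P(X ≤ 22.6843) = 0.72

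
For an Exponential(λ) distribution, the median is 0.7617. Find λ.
λ = 0.9100

For X ~ Exponential(λ), the CDF is F(x) = 1 - e^(-λx).
The median m satisfies F(m) = 0.5:
1 - e^(-λm) = 0.5
e^(-λm) = 0.5
λm = ln(2)
m = ln(2) / λ

Given m = 0.7617:
λ = ln(2) / 0.7617 = 0.693147 / 0.7617 = 0.9100

Verification: ln(2) / 0.9100 = 0.7617 ✓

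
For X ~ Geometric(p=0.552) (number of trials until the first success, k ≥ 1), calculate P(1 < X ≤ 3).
0.358085

We have X ~ Geometric(p=0.552) (number of trials until the first success, k ≥ 1).

To find P(1 < X ≤ 3), we use:
P(1 < X ≤ 3) = P(X ≤ 3) - P(X ≤ 1)
                 = F(3) - F(1)
                 = 0.910085 - 0.552000
                 = 0.358085

So there's approximately a 35.8% chance that X falls in this range.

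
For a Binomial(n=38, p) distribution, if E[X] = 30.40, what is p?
p = 0.8

For a Binomial(n, p) distribution:
E[X] = n × p

Given n = 38 and E[X] = 30.40:
30.40 = 38 × p
p = 30.40 / 38 = 0.8

Verification: Binomial(38, 0.8) has E[X] = 30.40 ✓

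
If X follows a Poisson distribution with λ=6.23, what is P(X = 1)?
0.012270

We have X ~ Poisson(λ=6.23).

For a Poisson distribution, the PMF gives us the probability of each outcome.

Using the PMF formula:
P(X = 1) = 0.012270

Rounded to 4 decimal places: 0.0123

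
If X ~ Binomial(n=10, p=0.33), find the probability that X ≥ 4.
0.431632

We have X ~ Binomial(n=10, p=0.33).

For discrete distributions, P(X ≥ 4) = 1 - P(X ≤ 3).

P(X ≤ 3) = 0.568368
P(X ≥ 4) = 1 - 0.568368 = 0.431632

So there's approximately a 43.2% chance that X is at least 4.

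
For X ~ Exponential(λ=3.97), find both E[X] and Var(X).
E[X] = 0.2519, Var(X) = 0.0634

We have X ~ Exponential(λ=3.97).

For an Exponential distribution with λ=3.97:

Expected value:
E[X] = 0.2519

Variance:
Var(X) = 0.0634

Standard deviation:
σ = √Var(X) = 0.2519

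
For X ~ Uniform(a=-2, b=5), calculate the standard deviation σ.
2.0207

We have X ~ Uniform(a=-2, b=5).

For a Uniform distribution with a=-2, b=5:
σ = √Var(X) = 2.0207

The standard deviation is the square root of the variance.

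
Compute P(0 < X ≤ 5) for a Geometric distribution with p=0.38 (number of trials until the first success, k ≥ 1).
0.908387

We have X ~ Geometric(p=0.38) (number of trials until the first success, k ≥ 1).

To find P(0 < X ≤ 5), we use:
P(0 < X ≤ 5) = P(X ≤ 5) - P(X ≤ 0)
                 = F(5) - F(0)
                 = 0.908387 - 0.000000
                 = 0.908387

So there's approximately a 90.8% chance that X falls in this range.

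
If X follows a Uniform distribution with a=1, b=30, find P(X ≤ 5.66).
0.160690

We have X ~ Uniform(a=1, b=30).

The CDF gives us P(X ≤ k).

Using the CDF:
P(X ≤ 5.66) = 0.160690

This means there's approximately a 16.1% chance that X is at most 5.66.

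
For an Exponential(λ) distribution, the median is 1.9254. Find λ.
λ = 0.3600

For X ~ Exponential(λ), the CDF is F(x) = 1 - e^(-λx).
The median m satisfies F(m) = 0.5:
1 - e^(-λm) = 0.5
e^(-λm) = 0.5
λm = ln(2)
m = ln(2) / λ

Given m = 1.9254:
λ = ln(2) / 1.9254 = 0.693147 / 1.9254 = 0.3600

Verification: ln(2) / 0.3600 = 1.9254 ✓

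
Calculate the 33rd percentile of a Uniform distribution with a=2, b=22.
8.6000

We have X ~ Uniform(a=2, b=22).

We want to find x such that P(X ≤ x) = 0.33.

This is the 33rd percentile, which means 33% of values fall below this point.

Using the inverse CDF (quantile function):
x = F⁻¹(0.33) = 8.6000

Verification: P(X ≤ 8.6000) = 0.33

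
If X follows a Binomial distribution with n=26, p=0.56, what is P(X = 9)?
0.014695

We have X ~ Binomial(n=26, p=0.56).

For a Binomial distribution, the PMF gives us the probability of each outcome.

Using the PMF formula:
P(X = 9) = 0.014695

Rounded to 4 decimal places: 0.0147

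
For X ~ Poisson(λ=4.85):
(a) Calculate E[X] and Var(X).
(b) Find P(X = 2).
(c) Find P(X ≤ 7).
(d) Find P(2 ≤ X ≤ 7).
(a) E[X] = 4.8500, Var(X) = 4.8500
(b) P(X = 2) = 0.092072
(c) P(X ≤ 7) = 0.881818
(d) P(2 ≤ X ≤ 7) = 0.836022

We have X ~ Poisson(λ=4.85).

(a) Moments:
E[X] = 4.8500
Var(X) = 4.8500
σ = √Var(X) = 2.2023

(b) Point probability using PMF:
P(X = 2) = 0.092072

(c) Cumulative probability using CDF:
P(X ≤ 7) = F(7) = 0.881818

(d) Range probability:
P(2 ≤ X ≤ 7) = P(X ≤ 7) - P(X ≤ 1)
                   = F(7) - F(1)
                   = 0.881818 - 0.045796
                   = 0.836022

This means approximately 83.6% of outcomes fall in the interval [2, 7].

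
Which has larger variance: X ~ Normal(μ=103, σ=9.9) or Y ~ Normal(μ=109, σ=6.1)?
X has larger variance (98.0100 > 37.2100)

Compute the variance for each distribution:

X ~ Normal(μ=103, σ=9.9):
Var(X) = 98.0100

Y ~ Normal(μ=109, σ=6.1):
Var(Y) = 37.2100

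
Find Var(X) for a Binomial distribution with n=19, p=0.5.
4.7500

We have X ~ Binomial(n=19, p=0.5).

For a Binomial distribution with n=19, p=0.5:
Var(X) = 4.7500

The variance measures the spread of the distribution around the mean.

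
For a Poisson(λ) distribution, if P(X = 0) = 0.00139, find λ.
λ = 6.5785

For a Poisson(λ) distribution, the PMF at 0 is:
P(X = 0) = λ^0 e^(-λ) / 0! = e^(-λ)

Given P(X = 0) = 0.00139:
e^(-λ) = 0.00139
-λ = ln(0.00139)
λ = -ln(0.00139) = 6.5785

Verification: e^(-6.5785) = 0.00139 ✓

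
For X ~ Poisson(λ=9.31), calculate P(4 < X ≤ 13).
0.864086

We have X ~ Poisson(λ=9.31).

To find P(4 < X ≤ 13), we use:
P(4 < X ≤ 13) = P(X ≤ 13) - P(X ≤ 4)
                 = F(13) - F(4)
                 = 0.909449 - 0.045363
                 = 0.864086

So there's approximately a 86.4% chance that X falls in this range.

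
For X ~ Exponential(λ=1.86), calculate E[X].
0.5376

We have X ~ Exponential(λ=1.86).

For an Exponential distribution with λ=1.86:
E[X] = 0.5376

This is the expected (average) value of X.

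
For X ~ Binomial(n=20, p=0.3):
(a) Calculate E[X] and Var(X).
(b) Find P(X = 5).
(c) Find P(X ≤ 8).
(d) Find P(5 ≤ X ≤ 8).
(a) E[X] = 6.0000, Var(X) = 4.2000
(b) P(X = 5) = 0.178863
(c) P(X ≤ 8) = 0.886669
(d) P(5 ≤ X ≤ 8) = 0.649161

We have X ~ Binomial(n=20, p=0.3).

(a) Moments:
E[X] = 6.0000
Var(X) = 4.2000
σ = √Var(X) = 2.0494

(b) Point probability using PMF:
P(X = 5) = 0.178863

(c) Cumulative probability using CDF:
P(X ≤ 8) = F(8) = 0.886669

(d) Range probability:
P(5 ≤ X ≤ 8) = P(X ≤ 8) - P(X ≤ 4)
                   = F(8) - F(4)
                   = 0.886669 - 0.237508
                   = 0.649161

This means approximately 64.9% of outcomes fall in the interval [5, 8].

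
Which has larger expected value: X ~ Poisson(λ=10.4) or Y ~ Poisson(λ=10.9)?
Y has larger mean (10.9000 > 10.4000)

Compute the expected value for each distribution:

X ~ Poisson(λ=10.4):
E[X] = 10.4000

Y ~ Poisson(λ=10.9):
E[Y] = 10.9000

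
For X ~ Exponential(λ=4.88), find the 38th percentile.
0.0980

We have X ~ Exponential(λ=4.88).

We want to find x such that P(X ≤ x) = 0.38.

This is the 38th percentile, which means 38% of values fall below this point.

Using the inverse CDF (quantile function):
x = F⁻¹(0.38) = 0.0980

Verification: P(X ≤ 0.0980) = 0.38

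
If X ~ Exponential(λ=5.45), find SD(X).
0.1835

We have X ~ Exponential(λ=5.45).

For an Exponential distribution with λ=5.45:
σ = √Var(X) = 0.1835

The standard deviation is the square root of the variance.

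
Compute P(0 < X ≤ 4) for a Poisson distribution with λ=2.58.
0.804463

We have X ~ Poisson(λ=2.58).

To find P(0 < X ≤ 4), we use:
P(0 < X ≤ 4) = P(X ≤ 4) - P(X ≤ 0)
                 = F(4) - F(0)
                 = 0.880237 - 0.075774
                 = 0.804463

So there's approximately a 80.4% chance that X falls in this range.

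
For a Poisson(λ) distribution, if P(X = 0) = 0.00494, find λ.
λ = 5.3104

For a Poisson(λ) distribution, the PMF at 0 is:
P(X = 0) = λ^0 e^(-λ) / 0! = e^(-λ)

Given P(X = 0) = 0.00494:
e^(-λ) = 0.00494
-λ = ln(0.00494)
λ = -ln(0.00494) = 5.3104

Verification: e^(-5.3104) = 0.00494 ✓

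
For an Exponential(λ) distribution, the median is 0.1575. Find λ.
λ = 4.4009

For X ~ Exponential(λ), the CDF is F(x) = 1 - e^(-λx).
The median m satisfies F(m) = 0.5:
1 - e^(-λm) = 0.5
e^(-λm) = 0.5
λm = ln(2)
m = ln(2) / λ

Given m = 0.1575:
λ = ln(2) / 0.1575 = 0.693147 / 0.1575 = 4.4009

Verification: ln(2) / 4.4009 = 0.1575 ✓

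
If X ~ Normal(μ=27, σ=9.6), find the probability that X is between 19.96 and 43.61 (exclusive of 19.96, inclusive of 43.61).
0.726526

We have X ~ Normal(μ=27, σ=9.6).

To find P(19.96 < X ≤ 43.61), we use:
P(19.96 < X ≤ 43.61) = P(X ≤ 43.61) - P(X ≤ 19.96)
                 = F(43.61) - F(19.96)
                 = 0.958203 - 0.231678
                 = 0.726526

So there's approximately a 72.7% chance that X falls in this range.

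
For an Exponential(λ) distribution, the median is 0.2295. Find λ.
λ = 3.0202

For X ~ Exponential(λ), the CDF is F(x) = 1 - e^(-λx).
The median m satisfies F(m) = 0.5:
1 - e^(-λm) = 0.5
e^(-λm) = 0.5
λm = ln(2)
m = ln(2) / λ

Given m = 0.2295:
λ = ln(2) / 0.2295 = 0.693147 / 0.2295 = 3.0202

Verification: ln(2) / 3.0202 = 0.2295 ✓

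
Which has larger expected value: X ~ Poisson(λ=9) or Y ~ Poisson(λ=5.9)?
X has larger mean (9.0000 > 5.9000)

Compute the expected value for each distribution:

X ~ Poisson(λ=9):
E[X] = 9.0000

Y ~ Poisson(λ=5.9):
E[Y] = 5.9000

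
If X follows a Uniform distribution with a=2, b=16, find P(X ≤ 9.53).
0.537857

We have X ~ Uniform(a=2, b=16).

The CDF gives us P(X ≤ k).

Using the CDF:
P(X ≤ 9.53) = 0.537857

This means there's approximately a 53.8% chance that X is at most 9.53.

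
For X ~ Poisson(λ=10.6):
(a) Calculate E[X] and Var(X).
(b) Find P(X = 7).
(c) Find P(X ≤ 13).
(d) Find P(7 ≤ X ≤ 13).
(a) E[X] = 10.6000, Var(X) = 10.6000
(b) P(X = 7) = 0.074334
(c) P(X ≤ 13) = 0.816912
(d) P(7 ≤ X ≤ 13) = 0.720296

We have X ~ Poisson(λ=10.6).

(a) Moments:
E[X] = 10.6000
Var(X) = 10.6000
σ = √Var(X) = 3.2558

(b) Point probability using PMF:
P(X = 7) = 0.074334

(c) Cumulative probability using CDF:
P(X ≤ 13) = F(13) = 0.816912

(d) Range probability:
P(7 ≤ X ≤ 13) = P(X ≤ 13) - P(X ≤ 6)
                   = F(13) - F(6)
                   = 0.816912 - 0.096616
                   = 0.720296

This means approximately 72.0% of outcomes fall in the interval [7, 13].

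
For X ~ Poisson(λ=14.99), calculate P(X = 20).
0.041671

We have X ~ Poisson(λ=14.99).

For a Poisson distribution, the PMF gives us the probability of each outcome.

Using the PMF formula:
P(X = 20) = 0.041671

Rounded to 4 decimal places: 0.0417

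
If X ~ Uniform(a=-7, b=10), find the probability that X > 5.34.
0.274118

We have X ~ Uniform(a=-7, b=10).

P(X > 5.34) = 1 - P(X ≤ 5.34)
                = 1 - F(5.34)
                = 1 - 0.725882
                = 0.274118

So there's approximately a 27.4% chance that X exceeds 5.34.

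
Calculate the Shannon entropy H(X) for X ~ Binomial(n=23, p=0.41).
2.2764 nats

We have X ~ Binomial(n=23, p=0.41).

The Shannon entropy measures the uncertainty or information content of the distribution.

For a Binomial distribution with n=23, p=0.41:
H(X) = 2.2764 nats

(In bits, this would be 3.2841 bits.)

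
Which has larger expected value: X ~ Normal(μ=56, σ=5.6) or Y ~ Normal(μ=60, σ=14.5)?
Y has larger mean (60.0000 > 56.0000)

Compute the expected value for each distribution:

X ~ Normal(μ=56, σ=5.6):
E[X] = 56.0000

Y ~ Normal(μ=60, σ=14.5):
E[Y] = 60.0000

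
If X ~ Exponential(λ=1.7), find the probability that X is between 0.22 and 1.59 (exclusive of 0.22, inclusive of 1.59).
0.620973

We have X ~ Exponential(λ=1.7).

To find P(0.22 < X ≤ 1.59), we use:
P(0.22 < X ≤ 1.59) = P(X ≤ 1.59) - P(X ≤ 0.22)
                 = F(1.59) - F(0.22)
                 = 0.932996 - 0.312023
                 = 0.620973

So there's approximately a 62.1% chance that X falls in this range.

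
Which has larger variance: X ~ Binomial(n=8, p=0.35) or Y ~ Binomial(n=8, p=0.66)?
X has larger variance (1.8200 > 1.7952)

Compute the variance for each distribution:

X ~ Binomial(n=8, p=0.35):
Var(X) = 1.8200

Y ~ Binomial(n=8, p=0.66):
Var(Y) = 1.7952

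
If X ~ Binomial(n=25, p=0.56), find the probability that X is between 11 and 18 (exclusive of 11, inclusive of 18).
0.810797

We have X ~ Binomial(n=25, p=0.56).

To find P(11 < X ≤ 18), we use:
P(11 < X ≤ 18) = P(X ≤ 18) - P(X ≤ 11)
                 = F(18) - F(11)
                 = 0.967716 - 0.156920
                 = 0.810797

So there's approximately a 81.1% chance that X falls in this range.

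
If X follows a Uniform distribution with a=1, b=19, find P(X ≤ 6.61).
0.311667

We have X ~ Uniform(a=1, b=19).

The CDF gives us P(X ≤ k).

Using the CDF:
P(X ≤ 6.61) = 0.311667

This means there's approximately a 31.2% chance that X is at most 6.61.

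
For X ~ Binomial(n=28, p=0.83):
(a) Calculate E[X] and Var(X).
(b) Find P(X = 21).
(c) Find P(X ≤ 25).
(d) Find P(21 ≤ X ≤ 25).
(a) E[X] = 23.2400, Var(X) = 3.9508
(b) P(X = 21) = 0.097084
(c) P(X ≤ 25) = 0.877496
(d) P(21 ≤ X ≤ 25) = 0.788010

We have X ~ Binomial(n=28, p=0.83).

(a) Moments:
E[X] = 23.2400
Var(X) = 3.9508
σ = √Var(X) = 1.9877

(b) Point probability using PMF:
P(X = 21) = 0.097084

(c) Cumulative probability using CDF:
P(X ≤ 25) = F(25) = 0.877496

(d) Range probability:
P(21 ≤ X ≤ 25) = P(X ≤ 25) - P(X ≤ 20)
                   = F(25) - F(20)
                   = 0.877496 - 0.089486
                   = 0.788010

This means approximately 78.8% of outcomes fall in the interval [21, 25].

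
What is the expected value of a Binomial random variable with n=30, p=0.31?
9.3000

We have X ~ Binomial(n=30, p=0.31).

For a Binomial distribution with n=30, p=0.31:
E[X] = 9.3000

This is the expected (average) value of X.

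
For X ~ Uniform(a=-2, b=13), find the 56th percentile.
6.4000

We have X ~ Uniform(a=-2, b=13).

We want to find x such that P(X ≤ x) = 0.56.

This is the 56th percentile, which means 56% of values fall below this point.

Using the inverse CDF (quantile function):
x = F⁻¹(0.56) = 6.4000

Verification: P(X ≤ 6.4000) = 0.56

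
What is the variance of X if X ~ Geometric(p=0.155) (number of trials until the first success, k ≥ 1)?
35.1717

We have X ~ Geometric(p=0.155) (number of trials until the first success, k ≥ 1).

For a Geometric distribution with p=0.155 (number of trials until the first success, k ≥ 1):
Var(X) = 35.1717

The variance measures the spread of the distribution around the mean.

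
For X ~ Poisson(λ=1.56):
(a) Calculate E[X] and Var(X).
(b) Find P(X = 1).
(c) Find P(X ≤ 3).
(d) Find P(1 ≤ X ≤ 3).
(a) E[X] = 1.5600, Var(X) = 1.5600
(b) P(X = 1) = 0.327812
(c) P(X ≤ 3) = 0.926603
(d) P(1 ≤ X ≤ 3) = 0.716466

We have X ~ Poisson(λ=1.56).

(a) Moments:
E[X] = 1.5600
Var(X) = 1.5600
σ = √Var(X) = 1.2490

(b) Point probability using PMF:
P(X = 1) = 0.327812

(c) Cumulative probability using CDF:
P(X ≤ 3) = F(3) = 0.926603

(d) Range probability:
P(1 ≤ X ≤ 3) = P(X ≤ 3) - P(X ≤ 0)
                   = F(3) - F(0)
                   = 0.926603 - 0.210136
                   = 0.716466

This means approximately 71.6% of outcomes fall in the interval [1, 3].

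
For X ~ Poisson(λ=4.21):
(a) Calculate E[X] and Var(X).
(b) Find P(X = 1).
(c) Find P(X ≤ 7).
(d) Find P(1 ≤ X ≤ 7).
(a) E[X] = 4.2100, Var(X) = 4.2100
(b) P(X = 1) = 0.062503
(c) P(X ≤ 7) = 0.935368
(d) P(1 ≤ X ≤ 7) = 0.920522

We have X ~ Poisson(λ=4.21).

(a) Moments:
E[X] = 4.2100
Var(X) = 4.2100
σ = √Var(X) = 2.0518

(b) Point probability using PMF:
P(X = 1) = 0.062503

(c) Cumulative probability using CDF:
P(X ≤ 7) = F(7) = 0.935368

(d) Range probability:
P(1 ≤ X ≤ 7) = P(X ≤ 7) - P(X ≤ 0)
                   = F(7) - F(0)
                   = 0.935368 - 0.014846
                   = 0.920522

This means approximately 92.1% of outcomes fall in the interval [1, 7].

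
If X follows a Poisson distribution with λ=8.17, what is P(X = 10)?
0.103341

We have X ~ Poisson(λ=8.17).

For a Poisson distribution, the PMF gives us the probability of each outcome.

Using the PMF formula:
P(X = 10) = 0.103341

Rounded to 4 decimal places: 0.1033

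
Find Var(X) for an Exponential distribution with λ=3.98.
0.0631

We have X ~ Exponential(λ=3.98).

For an Exponential distribution with λ=3.98:
Var(X) = 0.0631

The variance measures the spread of the distribution around the mean.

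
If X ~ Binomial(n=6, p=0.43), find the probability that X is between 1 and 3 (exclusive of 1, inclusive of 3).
0.587253

We have X ~ Binomial(n=6, p=0.43).

To find P(1 < X ≤ 3), we use:
P(1 < X ≤ 3) = P(X ≤ 3) - P(X ≤ 1)
                 = F(3) - F(1)
                 = 0.776786 - 0.189533
                 = 0.587253

So there's approximately a 58.7% chance that X falls in this range.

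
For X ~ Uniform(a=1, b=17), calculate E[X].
9.0000

We have X ~ Uniform(a=1, b=17).

For a Uniform distribution with a=1, b=17:
E[X] = 9.0000

This is the expected (average) value of X.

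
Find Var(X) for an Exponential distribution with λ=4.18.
0.0572

We have X ~ Exponential(λ=4.18).

For an Exponential distribution with λ=4.18:
Var(X) = 0.0572

The variance measures the spread of the distribution around the mean.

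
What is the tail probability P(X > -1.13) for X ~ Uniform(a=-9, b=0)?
0.125556

We have X ~ Uniform(a=-9, b=0).

P(X > -1.13) = 1 - P(X ≤ -1.13)
                = 1 - F(-1.13)
                = 1 - 0.874444
                = 0.125556

So there's approximately a 12.6% chance that X exceeds -1.13.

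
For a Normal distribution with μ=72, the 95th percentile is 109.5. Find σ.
σ = 22.7984

For X ~ Normal(μ, σ), the p-th percentile satisfies x = μ + z_p × σ,
where z_p = Φ⁻¹(p) is the standard normal quantile.

Step 1: z_{0.95} = Φ⁻¹(0.95) = 1.6449

Step 2: Solve for σ:
109.5 = 72 + 1.6449 × σ
σ = (109.5 - 72) / 1.6449
σ = 37.50 / 1.6449
σ = 22.7984

Verification: μ + z × σ = 72 + 1.6449 × 22.7984 = 109.50 ✓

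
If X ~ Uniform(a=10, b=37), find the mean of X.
23.5000

We have X ~ Uniform(a=10, b=37).

For a Uniform distribution with a=10, b=37:
E[X] = 23.5000

This is the expected (average) value of X.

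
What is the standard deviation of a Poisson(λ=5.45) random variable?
2.3345

We have X ~ Poisson(λ=5.45).

For a Poisson distribution with λ=5.45:
σ = √Var(X) = 2.3345

The standard deviation is the square root of the variance.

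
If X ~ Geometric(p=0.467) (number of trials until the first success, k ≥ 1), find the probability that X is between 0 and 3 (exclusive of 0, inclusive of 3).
0.848581

We have X ~ Geometric(p=0.467) (number of trials until the first success, k ≥ 1).

To find P(0 < X ≤ 3), we use:
P(0 < X ≤ 3) = P(X ≤ 3) - P(X ≤ 0)
                 = F(3) - F(0)
                 = 0.848581 - 0.000000
                 = 0.848581

So there's approximately a 84.9% chance that X falls in this range.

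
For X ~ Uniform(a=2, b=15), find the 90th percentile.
13.7000

We have X ~ Uniform(a=2, b=15).

We want to find x such that P(X ≤ x) = 0.9.

This is the 90th percentile, which means 90% of values fall below this point.

Using the inverse CDF (quantile function):
x = F⁻¹(0.9) = 13.7000

Verification: P(X ≤ 13.7000) = 0.9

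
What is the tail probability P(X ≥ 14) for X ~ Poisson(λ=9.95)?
0.131918

We have X ~ Poisson(λ=9.95).

For discrete distributions, P(X ≥ 14) = 1 - P(X ≤ 13).

P(X ≤ 13) = 0.868082
P(X ≥ 14) = 1 - 0.868082 = 0.131918

So there's approximately a 13.2% chance that X is at least 14.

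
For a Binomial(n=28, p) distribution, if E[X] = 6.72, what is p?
p = 0.24

For a Binomial(n, p) distribution:
E[X] = n × p

Given n = 28 and E[X] = 6.72:
6.72 = 28 × p
p = 6.72 / 28 = 0.24

Verification: Binomial(28, 0.24) has E[X] = 6.72 ✓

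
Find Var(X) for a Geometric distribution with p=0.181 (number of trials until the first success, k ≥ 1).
24.9992

We have X ~ Geometric(p=0.181) (number of trials until the first success, k ≥ 1).

For a Geometric distribution with p=0.181 (number of trials until the first success, k ≥ 1):
Var(X) = 24.9992

The variance measures the spread of the distribution around the mean.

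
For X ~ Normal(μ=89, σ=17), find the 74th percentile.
99.9369

We have X ~ Normal(μ=89, σ=17).

We want to find x such that P(X ≤ x) = 0.74.

This is the 74th percentile, which means 74% of values fall below this point.

Using the inverse CDF (quantile function):
x = F⁻¹(0.74) = 99.9369

Verification: P(X ≤ 99.9369) = 0.74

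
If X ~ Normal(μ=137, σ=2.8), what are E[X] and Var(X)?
E[X] = 137.0000, Var(X) = 7.8400

We have X ~ Normal(μ=137, σ=2.8).

For a Normal distribution with μ=137, σ=2.8:

Expected value:
E[X] = 137.0000

Variance:
Var(X) = 7.8400

Standard deviation:
σ = √Var(X) = 2.8000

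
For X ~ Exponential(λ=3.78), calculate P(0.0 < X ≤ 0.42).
0.795584

We have X ~ Exponential(λ=3.78).

To find P(0.0 < X ≤ 0.42), we use:
P(0.0 < X ≤ 0.42) = P(X ≤ 0.42) - P(X ≤ 0.0)
                 = F(0.42) - F(0.0)
                 = 0.795584 - 0.000000
                 = 0.795584

So there's approximately a 79.6% chance that X falls in this range.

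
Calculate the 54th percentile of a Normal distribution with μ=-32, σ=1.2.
-31.8795

We have X ~ Normal(μ=-32, σ=1.2).

We want to find x such that P(X ≤ x) = 0.54.

This is the 54th percentile, which means 54% of values fall below this point.

Using the inverse CDF (quantile function):
x = F⁻¹(0.54) = -31.8795

Verification: P(X ≤ -31.8795) = 0.54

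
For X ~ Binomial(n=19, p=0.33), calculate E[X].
6.2700

We have X ~ Binomial(n=19, p=0.33).

For a Binomial distribution with n=19, p=0.33:
E[X] = 6.2700

This is the expected (average) value of X.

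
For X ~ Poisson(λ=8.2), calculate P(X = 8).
0.139244

We have X ~ Poisson(λ=8.2).

For a Poisson distribution, the PMF gives us the probability of each outcome.

Using the PMF formula:
P(X = 8) = 0.139244

Rounded to 4 decimal places: 0.1392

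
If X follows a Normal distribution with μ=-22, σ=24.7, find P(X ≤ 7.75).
0.885793

We have X ~ Normal(μ=-22, σ=24.7).

The CDF gives us P(X ≤ k).

Using the CDF:
P(X ≤ 7.75) = 0.885793

This means there's approximately a 88.6% chance that X is at most 7.75.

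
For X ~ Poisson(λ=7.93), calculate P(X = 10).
0.097502

We have X ~ Poisson(λ=7.93).

For a Poisson distribution, the PMF gives us the probability of each outcome.

Using the PMF formula:
P(X = 10) = 0.097502

Rounded to 4 decimal places: 0.0975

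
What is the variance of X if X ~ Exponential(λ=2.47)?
0.1639

We have X ~ Exponential(λ=2.47).

For an Exponential distribution with λ=2.47:
Var(X) = 0.1639

The variance measures the spread of the distribution around the mean.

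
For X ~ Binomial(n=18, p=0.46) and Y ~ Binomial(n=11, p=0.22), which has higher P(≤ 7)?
Y has higher probability (P(Y ≤ 7) = 0.9995 > P(X ≤ 7) = 0.3588)

Compute P(≤ 7) for each distribution:

X ~ Binomial(n=18, p=0.46):
P(X ≤ 7) = 0.3588

Y ~ Binomial(n=11, p=0.22):
P(Y ≤ 7) = 0.9995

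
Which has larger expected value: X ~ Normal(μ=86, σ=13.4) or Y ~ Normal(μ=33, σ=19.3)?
X has larger mean (86.0000 > 33.0000)

Compute the expected value for each distribution:

X ~ Normal(μ=86, σ=13.4):
E[X] = 86.0000

Y ~ Normal(μ=33, σ=19.3):
E[Y] = 33.0000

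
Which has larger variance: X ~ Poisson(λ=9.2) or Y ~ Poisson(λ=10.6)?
Y has larger variance (10.6000 > 9.2000)

Compute the variance for each distribution:

X ~ Poisson(λ=9.2):
Var(X) = 9.2000

Y ~ Poisson(λ=10.6):
Var(Y) = 10.6000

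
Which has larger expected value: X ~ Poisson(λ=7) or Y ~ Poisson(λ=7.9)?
Y has larger mean (7.9000 > 7.0000)

Compute the expected value for each distribution:

X ~ Poisson(λ=7):
E[X] = 7.0000

Y ~ Poisson(λ=7.9):
E[Y] = 7.9000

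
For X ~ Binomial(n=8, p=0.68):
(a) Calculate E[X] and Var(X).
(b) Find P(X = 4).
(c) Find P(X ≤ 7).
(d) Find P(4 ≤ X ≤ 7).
(a) E[X] = 5.4400, Var(X) = 1.7408
(b) P(X = 4) = 0.156940
(c) P(X ≤ 7) = 0.954284
(d) P(4 ≤ X ≤ 7) = 0.879319

We have X ~ Binomial(n=8, p=0.68).

(a) Moments:
E[X] = 5.4400
Var(X) = 1.7408
σ = √Var(X) = 1.3194

(b) Point probability using PMF:
P(X = 4) = 0.156940

(c) Cumulative probability using CDF:
P(X ≤ 7) = F(7) = 0.954284

(d) Range probability:
P(4 ≤ X ≤ 7) = P(X ≤ 7) - P(X ≤ 3)
                   = F(7) - F(3)
                   = 0.954284 - 0.074964
                   = 0.879319

This means approximately 87.9% of outcomes fall in the interval [4, 7].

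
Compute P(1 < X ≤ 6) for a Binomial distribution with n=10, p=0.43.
0.888492

We have X ~ Binomial(n=10, p=0.43).

To find P(1 < X ≤ 6), we use:
P(1 < X ≤ 6) = P(X ≤ 6) - P(X ≤ 1)
                 = F(6) - F(1)
                 = 0.919424 - 0.030932
                 = 0.888492

So there's approximately a 88.8% chance that X falls in this range.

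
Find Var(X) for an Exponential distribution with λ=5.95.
0.0282

We have X ~ Exponential(λ=5.95).

For an Exponential distribution with λ=5.95:
Var(X) = 0.0282

The variance measures the spread of the distribution around the mean.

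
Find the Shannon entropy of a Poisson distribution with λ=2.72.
1.8776 nats

We have X ~ Poisson(λ=2.72).

The Shannon entropy measures the uncertainty or information content of the distribution.

For a Poisson distribution with λ=2.72:
H(X) = 1.8776 nats

(In bits, this would be 2.7088 bits.)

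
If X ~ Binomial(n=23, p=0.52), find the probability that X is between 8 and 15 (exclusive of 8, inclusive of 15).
0.857512

We have X ~ Binomial(n=23, p=0.52).

To find P(8 < X ≤ 15), we use:
P(8 < X ≤ 15) = P(X ≤ 15) - P(X ≤ 8)
                 = F(15) - F(8)
                 = 0.931525 - 0.074013
                 = 0.857512

So there's approximately a 85.8% chance that X falls in this range.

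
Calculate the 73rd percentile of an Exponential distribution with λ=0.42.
3.1175

We have X ~ Exponential(λ=0.42).

We want to find x such that P(X ≤ x) = 0.73.

This is the 73rd percentile, which means 73% of values fall below this point.

Using the inverse CDF (quantile function):
x = F⁻¹(0.73) = 3.1175

Verification: P(X ≤ 3.1175) = 0.73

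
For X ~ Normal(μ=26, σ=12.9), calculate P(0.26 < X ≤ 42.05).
0.870282

We have X ~ Normal(μ=26, σ=12.9).

To find P(0.26 < X ≤ 42.05), we use:
P(0.26 < X ≤ 42.05) = P(X ≤ 42.05) - P(X ≤ 0.26)
                 = F(42.05) - F(0.26)
                 = 0.893284 - 0.023002
                 = 0.870282

So there's approximately a 87.0% chance that X falls in this range.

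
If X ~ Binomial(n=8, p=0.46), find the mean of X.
3.6800

We have X ~ Binomial(n=8, p=0.46).

For a Binomial distribution with n=8, p=0.46:
E[X] = 3.6800

This is the expected (average) value of X.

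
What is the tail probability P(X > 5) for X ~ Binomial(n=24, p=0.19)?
0.298250

We have X ~ Binomial(n=24, p=0.19).

P(X > 5) = 1 - P(X ≤ 5)
                = 1 - F(5)
                = 1 - 0.701750
                = 0.298250

So there's approximately a 29.8% chance that X exceeds 5.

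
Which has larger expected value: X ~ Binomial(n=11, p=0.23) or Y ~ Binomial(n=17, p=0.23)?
Y has larger mean (3.9100 > 2.5300)

Compute the expected value for each distribution:

X ~ Binomial(n=11, p=0.23):
E[X] = 2.5300

Y ~ Binomial(n=17, p=0.23):
E[Y] = 3.9100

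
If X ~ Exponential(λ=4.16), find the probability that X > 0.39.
0.197424

We have X ~ Exponential(λ=4.16).

P(X > 0.39) = 1 - P(X ≤ 0.39)
                = 1 - F(0.39)
                = 1 - 0.802576
                = 0.197424

So there's approximately a 19.7% chance that X exceeds 0.39.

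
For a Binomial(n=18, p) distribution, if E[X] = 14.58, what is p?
p = 0.81

For a Binomial(n, p) distribution:
E[X] = n × p

Given n = 18 and E[X] = 14.58:
14.58 = 18 × p
p = 14.58 / 18 = 0.81

Verification: Binomial(18, 0.81) has E[X] = 14.58 ✓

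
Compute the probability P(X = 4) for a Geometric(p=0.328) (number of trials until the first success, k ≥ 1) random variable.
0.099536

We have X ~ Geometric(p=0.328) (number of trials until the first success, k ≥ 1).

For a Geometric distribution, the PMF gives us the probability of each outcome.

Using the PMF formula:
P(X = 4) = 0.099536

Rounded to 4 decimal places: 0.0995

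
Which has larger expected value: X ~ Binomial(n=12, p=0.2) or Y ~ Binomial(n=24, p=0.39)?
Y has larger mean (9.3600 > 2.4000)

Compute the expected value for each distribution:

X ~ Binomial(n=12, p=0.2):
E[X] = 2.4000

Y ~ Binomial(n=24, p=0.39):
E[Y] = 9.3600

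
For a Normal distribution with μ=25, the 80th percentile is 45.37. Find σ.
σ = 24.2033

For X ~ Normal(μ, σ), the p-th percentile satisfies x = μ + z_p × σ,
where z_p = Φ⁻¹(p) is the standard normal quantile.

Step 1: z_{0.8} = Φ⁻¹(0.8) = 0.8416

Step 2: Solve for σ:
45.37 = 25 + 0.8416 × σ
σ = (45.37 - 25) / 0.8416
σ = 20.37 / 0.8416
σ = 24.2033

Verification: μ + z × σ = 25 + 0.8416 × 24.2033 = 45.37 ✓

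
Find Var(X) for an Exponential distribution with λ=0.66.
2.2957

We have X ~ Exponential(λ=0.66).

For an Exponential distribution with λ=0.66:
Var(X) = 2.2957

The variance measures the spread of the distribution around the mean.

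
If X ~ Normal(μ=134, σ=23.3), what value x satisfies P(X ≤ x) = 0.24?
117.5432

We have X ~ Normal(μ=134, σ=23.3).

We want to find x such that P(X ≤ x) = 0.24.

This is the 24th percentile, which means 24% of values fall below this point.

Using the inverse CDF (quantile function):
x = F⁻¹(0.24) = 117.5432

Verification: P(X ≤ 117.5432) = 0.24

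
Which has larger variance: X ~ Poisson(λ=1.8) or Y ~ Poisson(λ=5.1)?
Y has larger variance (5.1000 > 1.8000)

Compute the variance for each distribution:

X ~ Poisson(λ=1.8):
Var(X) = 1.8000

Y ~ Poisson(λ=5.1):
Var(Y) = 5.1000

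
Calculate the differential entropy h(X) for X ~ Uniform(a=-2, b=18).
2.9957 nats

We have X ~ Uniform(a=-2, b=18).

The differential entropy measures the uncertainty or information content of the distribution.

For a Uniform distribution with a=-2, b=18:
h(X) = 2.9957 nats

(In bits, this would be 4.3219 bits.)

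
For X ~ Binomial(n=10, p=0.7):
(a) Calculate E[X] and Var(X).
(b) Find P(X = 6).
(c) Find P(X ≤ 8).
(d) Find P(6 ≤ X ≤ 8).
(a) E[X] = 7.0000, Var(X) = 2.1000
(b) P(X = 6) = 0.200121
(c) P(X ≤ 8) = 0.850692
(d) P(6 ≤ X ≤ 8) = 0.700423

We have X ~ Binomial(n=10, p=0.7).

(a) Moments:
E[X] = 7.0000
Var(X) = 2.1000
σ = √Var(X) = 1.4491

(b) Point probability using PMF:
P(X = 6) = 0.200121

(c) Cumulative probability using CDF:
P(X ≤ 8) = F(8) = 0.850692

(d) Range probability:
P(6 ≤ X ≤ 8) = P(X ≤ 8) - P(X ≤ 5)
                   = F(8) - F(5)
                   = 0.850692 - 0.150268
                   = 0.700423

This means approximately 70.0% of outcomes fall in the interval [6, 8].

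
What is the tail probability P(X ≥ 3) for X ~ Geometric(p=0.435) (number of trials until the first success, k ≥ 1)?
0.319225

We have X ~ Geometric(p=0.435) (number of trials until the first success, k ≥ 1).

For discrete distributions, P(X ≥ 3) = 1 - P(X ≤ 2).

P(X ≤ 2) = 0.680775
P(X ≥ 3) = 1 - 0.680775 = 0.319225

So there's approximately a 31.9% chance that X is at least 3.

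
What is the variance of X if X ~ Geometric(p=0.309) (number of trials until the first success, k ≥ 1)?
7.2370

We have X ~ Geometric(p=0.309) (number of trials until the first success, k ≥ 1).

For a Geometric distribution with p=0.309 (number of trials until the first success, k ≥ 1):
Var(X) = 7.2370

The variance measures the spread of the distribution around the mean.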